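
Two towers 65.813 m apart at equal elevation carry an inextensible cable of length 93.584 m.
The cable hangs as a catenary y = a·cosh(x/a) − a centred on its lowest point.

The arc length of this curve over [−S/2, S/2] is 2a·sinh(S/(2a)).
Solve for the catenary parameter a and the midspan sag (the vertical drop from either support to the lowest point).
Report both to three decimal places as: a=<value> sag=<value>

a=21.880 sag=29.775

seed: a₀ = √(S³/(24(L−S))) = √(65.813³/(24·27.771)) = 20.680744
iter 1: u=1.591166  f(a)=+3.735e+00  f'(a)=-3.430e+00  a ← 20.680744 − (+3.735e+00/-3.430e+00) = 21.769659
iter 2: u=1.511576  f(a)=+3.153e-01  f'(a)=-2.873e+00  a ← 21.769659 − (+3.153e-01/-2.873e+00) = 21.879384
iter 3: u=1.503996  f(a)=+2.704e-03  f'(a)=-2.824e+00  a ← 21.879384 − (+2.704e-03/-2.824e+00) = 21.880342
iter 4: u=1.503930  f(a)=+2.027e-07  f'(a)=-2.824e+00  a ← 21.880342 − (+2.027e-07/-2.824e+00) = 21.880342
iter 5: u=1.503930  f(a)=+0.000e+00  f'(a)=-2.824e+00  a ← 21.880342 − (+0.000e+00/-2.824e+00) = 21.880342
converged: |Δa| < 1e-12 after 5 iterations
sag = a·(cosh(S/(2a)) − 1) = 21.880342·(cosh(1.503930) − 1) = 29.774674
T_max/T_min = cosh(S/(2a)) = 2.360796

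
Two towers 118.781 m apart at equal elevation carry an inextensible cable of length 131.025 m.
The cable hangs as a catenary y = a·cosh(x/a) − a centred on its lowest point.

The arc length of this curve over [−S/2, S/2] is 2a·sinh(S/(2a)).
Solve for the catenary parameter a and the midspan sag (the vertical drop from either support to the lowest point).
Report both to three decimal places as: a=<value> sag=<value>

a=76.659 sag=24.180

seed: a₀ = √(S³/(24(L−S))) = √(118.781³/(24·12.244)) = 75.518470
iter 1: u=0.786437  f(a)=+3.843e-01  f'(a)=-3.448e-01  a ← 75.518470 − (+3.843e-01/-3.448e-01) = 76.633013
iter 2: u=0.774999  f(a)=+8.672e-03  f'(a)=-3.294e-01  a ← 76.633013 − (+8.672e-03/-3.294e-01) = 76.659343
iter 3: u=0.774733  f(a)=+4.643e-06  f'(a)=-3.290e-01  a ← 76.659343 − (+4.643e-06/-3.290e-01) = 76.659357
iter 4: u=0.774733  f(a)=+1.307e-12  f'(a)=-3.290e-01  a ← 76.659357 − (+1.307e-12/-3.290e-01) = 76.659357
converged: |Δa| < 1e-12 after 4 iterations
sag = a·(cosh(S/(2a)) − 1) = 76.659357·(cosh(0.774733) − 1) = 24.179845
T_max/T_min = cosh(S/(2a)) = 1.315419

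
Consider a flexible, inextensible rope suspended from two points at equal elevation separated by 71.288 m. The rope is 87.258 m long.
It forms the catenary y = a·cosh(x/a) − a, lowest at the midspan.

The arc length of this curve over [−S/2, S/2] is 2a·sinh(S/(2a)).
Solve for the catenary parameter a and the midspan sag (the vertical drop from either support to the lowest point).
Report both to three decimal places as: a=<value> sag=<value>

seed: a₀ = √(S³/(24(L−S))) = √(71.288³/(24·15.970)) = 30.744439
iter 1: u=1.159364  f(a)=+1.108e+00  f'(a)=-1.185e+00  a ← 30.744439 − (+1.108e+00/-1.185e+00) = 31.679382
iter 2: u=1.125148  f(a)=+5.256e-02  f'(a)=-1.075e+00  a ← 31.679382 − (+5.256e-02/-1.075e+00) = 31.728262
iter 3: u=1.123415  f(a)=+1.313e-04  f'(a)=-1.070e+00  a ← 31.728262 − (+1.313e-04/-1.070e+00) = 31.728385
iter 4: u=1.123410  f(a)=+8.233e-10  f'(a)=-1.070e+00  a ← 31.728385 − (+8.233e-10/-1.070e+00) = 31.728385
iter 5: u=1.123410  f(a)=+1.421e-14  f'(a)=-1.070e+00  a ← 31.728385 − (+1.421e-14/-1.070e+00) = 31.728385
converged: |Δa| < 1e-12 after 5 iterations
sag = a·(cosh(S/(2a)) − 1) = 31.728385·(cosh(1.123410) − 1) = 22.217700
T_max/T_min = cosh(S/(2a)) = 1.700247

a=31.728 sag=22.218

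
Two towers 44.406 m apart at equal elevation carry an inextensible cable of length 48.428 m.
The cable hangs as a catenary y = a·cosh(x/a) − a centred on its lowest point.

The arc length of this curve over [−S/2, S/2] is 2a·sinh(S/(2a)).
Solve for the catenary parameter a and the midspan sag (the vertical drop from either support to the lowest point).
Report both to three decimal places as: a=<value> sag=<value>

a=30.520 sag=8.439

seed: a₀ = √(S³/(24(L−S))) = √(44.406³/(24·4.022)) = 30.118673
iter 1: u=0.737184  f(a)=+1.107e-01  f'(a)=-2.819e-01  a ← 30.118673 − (+1.107e-01/-2.819e-01) = 30.511437
iter 2: u=0.727694  f(a)=+2.203e-03  f'(a)=-2.708e-01  a ← 30.511437 − (+2.203e-03/-2.708e-01) = 30.519573
iter 3: u=0.727500  f(a)=+9.114e-07  f'(a)=-2.705e-01  a ← 30.519573 − (+9.114e-07/-2.705e-01) = 30.519576
iter 4: u=0.727500  f(a)=+1.492e-13  f'(a)=-2.705e-01  a ← 30.519576 − (+1.492e-13/-2.705e-01) = 30.519576
converged: |Δa| < 1e-12 after 4 iterations
sag = a·(cosh(S/(2a)) − 1) = 30.519576·(cosh(0.727500) − 1) = 8.438893
T_max/T_min = cosh(S/(2a)) = 1.276508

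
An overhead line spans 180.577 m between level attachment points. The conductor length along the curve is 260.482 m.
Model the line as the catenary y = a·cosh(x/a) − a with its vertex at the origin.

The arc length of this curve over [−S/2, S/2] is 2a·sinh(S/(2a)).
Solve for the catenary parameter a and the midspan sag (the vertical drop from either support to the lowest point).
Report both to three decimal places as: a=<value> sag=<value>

a=58.769 sag=84.117

seed: a₀ = √(S³/(24(L−S))) = √(180.577³/(24·79.905)) = 55.411646
iter 1: u=1.629414  f(a)=+1.130e+01  f'(a)=-3.726e+00  a ← 55.411646 − (+1.130e+01/-3.726e+00) = 58.445212
iter 2: u=1.544840  f(a)=+9.946e-01  f'(a)=-3.097e+00  a ← 58.445212 − (+9.946e-01/-3.097e+00) = 58.766391
iter 3: u=1.536397  f(a)=+9.342e-03  f'(a)=-3.039e+00  a ← 58.766391 − (+9.342e-03/-3.039e+00) = 58.769466
iter 4: u=1.536317  f(a)=+8.413e-07  f'(a)=-3.038e+00  a ← 58.769466 − (+8.413e-07/-3.038e+00) = 58.769466
iter 5: u=1.536316  f(a)=+0.000e+00  f'(a)=-3.038e+00  a ← 58.769466 − (+0.000e+00/-3.038e+00) = 58.769466
converged: |Δa| < 1e-12 after 5 iterations
sag = a·(cosh(S/(2a)) − 1) = 58.769466·(cosh(1.536316) − 1) = 84.117091
T_max/T_min = cosh(S/(2a)) = 2.431306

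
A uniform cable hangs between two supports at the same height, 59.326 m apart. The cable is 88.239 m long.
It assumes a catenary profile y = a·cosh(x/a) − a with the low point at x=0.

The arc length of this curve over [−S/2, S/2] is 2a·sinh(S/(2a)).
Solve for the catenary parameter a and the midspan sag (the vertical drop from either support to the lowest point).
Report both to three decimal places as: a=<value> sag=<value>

seed: a₀ = √(S³/(24(L−S))) = √(59.326³/(24·28.913)) = 17.346641
iter 1: u=1.710014  f(a)=+4.534e+00  f'(a)=-4.416e+00  a ← 17.346641 − (+4.534e+00/-4.416e+00) = 18.373375
iter 2: u=1.614456  f(a)=+4.337e-01  f'(a)=-3.608e+00  a ← 18.373375 − (+4.337e-01/-3.608e+00) = 18.493585
iter 3: u=1.603962  f(a)=+4.896e-03  f'(a)=-3.527e+00  a ← 18.493585 − (+4.896e-03/-3.527e+00) = 18.494973
iter 4: u=1.603841  f(a)=+6.395e-07  f'(a)=-3.526e+00  a ← 18.494973 − (+6.395e-07/-3.526e+00) = 18.494974
iter 5: u=1.603841  f(a)=+0.000e+00  f'(a)=-3.526e+00  a ← 18.494974 − (+0.000e+00/-3.526e+00) = 18.494974
converged: |Δa| < 1e-12 after 5 iterations
sag = a·(cosh(S/(2a)) − 1) = 18.494974·(cosh(1.603841) − 1) = 29.344281
T_max/T_min = cosh(S/(2a)) = 2.586608

a=18.495 sag=29.344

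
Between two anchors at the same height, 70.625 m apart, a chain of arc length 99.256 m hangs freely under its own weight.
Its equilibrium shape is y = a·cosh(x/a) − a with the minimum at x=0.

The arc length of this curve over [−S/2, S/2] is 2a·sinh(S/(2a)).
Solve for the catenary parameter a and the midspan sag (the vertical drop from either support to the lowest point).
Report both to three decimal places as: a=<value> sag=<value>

a=23.908 sag=31.179

seed: a₀ = √(S³/(24(L−S))) = √(70.625³/(24·28.631)) = 22.641949
iter 1: u=1.559605  f(a)=+3.691e+00  f'(a)=-3.200e+00  a ← 22.641949 − (+3.691e+00/-3.200e+00) = 23.795255
iter 2: u=1.484014  f(a)=+3.007e-01  f'(a)=-2.698e+00  a ← 23.795255 − (+3.007e-01/-2.698e+00) = 23.906722
iter 3: u=1.477095  f(a)=+2.388e-03  f'(a)=-2.655e+00  a ← 23.906722 − (+2.388e-03/-2.655e+00) = 23.907621
iter 4: u=1.477039  f(a)=+1.533e-07  f'(a)=-2.655e+00  a ← 23.907621 − (+1.533e-07/-2.655e+00) = 23.907621
iter 5: u=1.477039  f(a)=+1.421e-14  f'(a)=-2.655e+00  a ← 23.907621 − (+1.421e-14/-2.655e+00) = 23.907621
converged: |Δa| < 1e-12 after 5 iterations
sag = a·(cosh(S/(2a)) − 1) = 23.907621·(cosh(1.477039) − 1) = 31.178790
T_max/T_min = cosh(S/(2a)) = 2.304136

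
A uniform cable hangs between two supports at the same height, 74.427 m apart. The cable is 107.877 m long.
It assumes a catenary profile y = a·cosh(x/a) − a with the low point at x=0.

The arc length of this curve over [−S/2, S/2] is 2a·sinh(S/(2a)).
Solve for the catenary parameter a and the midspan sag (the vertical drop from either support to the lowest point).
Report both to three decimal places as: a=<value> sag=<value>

seed: a₀ = √(S³/(24(L−S))) = √(74.427³/(24·33.450)) = 22.661679
iter 1: u=1.642133  f(a)=+4.811e+00  f'(a)=-3.829e+00  a ← 22.661679 − (+4.811e+00/-3.829e+00) = 23.918142
iter 2: u=1.555869  f(a)=+4.291e-01  f'(a)=-3.174e+00  a ← 23.918142 − (+4.291e-01/-3.174e+00) = 24.053343
iter 3: u=1.547124  f(a)=+4.152e-03  f'(a)=-3.113e+00  a ← 24.053343 − (+4.152e-03/-3.113e+00) = 24.054677
iter 4: u=1.547038  f(a)=+3.970e-07  f'(a)=-3.112e+00  a ← 24.054677 − (+3.970e-07/-3.112e+00) = 24.054677
iter 5: u=1.547038  f(a)=+0.000e+00  f'(a)=-3.112e+00  a ← 24.054677 − (+0.000e+00/-3.112e+00) = 24.054677
converged: |Δa| < 1e-12 after 5 iterations
sag = a·(cosh(S/(2a)) − 1) = 24.054677·(cosh(1.547038) − 1) = 35.004524
T_max/T_min = cosh(S/(2a)) = 2.455207

a=24.055 sag=35.005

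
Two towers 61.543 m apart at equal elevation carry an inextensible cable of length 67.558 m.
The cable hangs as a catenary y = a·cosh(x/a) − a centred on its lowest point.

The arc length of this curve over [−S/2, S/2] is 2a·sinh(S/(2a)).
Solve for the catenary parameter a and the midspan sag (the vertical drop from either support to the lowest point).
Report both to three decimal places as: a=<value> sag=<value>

seed: a₀ = √(S³/(24(L−S))) = √(61.543³/(24·6.015)) = 40.183204
iter 1: u=0.765780  f(a)=+1.788e-01  f'(a)=-3.173e-01  a ← 40.183204 − (+1.788e-01/-3.173e-01) = 40.746848
iter 2: u=0.755187  f(a)=+3.833e-03  f'(a)=-3.038e-01  a ← 40.746848 − (+3.833e-03/-3.038e-01) = 40.759462
iter 3: u=0.754954  f(a)=+1.845e-06  f'(a)=-3.035e-01  a ← 40.759462 − (+1.845e-06/-3.035e-01) = 40.759468
iter 4: u=0.754953  f(a)=+4.263e-13  f'(a)=-3.035e-01  a ← 40.759468 − (+4.263e-13/-3.035e-01) = 40.759468
converged: |Δa| < 1e-12 after 4 iterations
sag = a·(cosh(S/(2a)) − 1) = 40.759468·(cosh(0.754953) − 1) = 12.177807
T_max/T_min = cosh(S/(2a)) = 1.298772

a=40.759 sag=12.178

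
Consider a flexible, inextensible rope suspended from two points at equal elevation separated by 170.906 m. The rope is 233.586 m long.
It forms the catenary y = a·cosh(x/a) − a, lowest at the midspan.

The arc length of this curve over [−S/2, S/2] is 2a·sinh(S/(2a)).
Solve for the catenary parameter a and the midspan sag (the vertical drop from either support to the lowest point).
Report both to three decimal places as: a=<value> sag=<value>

a=60.540 sag=71.011

seed: a₀ = √(S³/(24(L−S))) = √(170.906³/(24·62.680)) = 57.605752
iter 1: u=1.483411  f(a)=+7.269e+00  f'(a)=-2.694e+00  a ← 57.605752 − (+7.269e+00/-2.694e+00) = 60.303717
iter 2: u=1.417044  f(a)=+5.419e-01  f'(a)=-2.306e+00  a ← 60.303717 − (+5.419e-01/-2.306e+00) = 60.538673
iter 3: u=1.411544  f(a)=+3.547e-03  f'(a)=-2.276e+00  a ← 60.538673 − (+3.547e-03/-2.276e+00) = 60.540231
iter 4: u=1.411508  f(a)=+1.542e-07  f'(a)=-2.276e+00  a ← 60.540231 − (+1.542e-07/-2.276e+00) = 60.540231
iter 5: u=1.411508  f(a)=+0.000e+00  f'(a)=-2.276e+00  a ← 60.540231 − (+0.000e+00/-2.276e+00) = 60.540231
converged: |Δa| < 1e-12 after 5 iterations
sag = a·(cosh(S/(2a)) − 1) = 60.540231·(cosh(1.411508) − 1) = 71.010993
T_max/T_min = cosh(S/(2a)) = 2.172955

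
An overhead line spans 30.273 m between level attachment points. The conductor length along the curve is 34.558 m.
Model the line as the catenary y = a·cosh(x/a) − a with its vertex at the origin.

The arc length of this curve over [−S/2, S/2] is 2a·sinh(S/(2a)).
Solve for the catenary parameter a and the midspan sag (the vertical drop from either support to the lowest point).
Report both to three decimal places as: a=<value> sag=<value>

a=16.763 sag=7.311

seed: a₀ = √(S³/(24(L−S))) = √(30.273³/(24·4.285)) = 16.424878
iter 1: u=0.921559  f(a)=+1.857e-01  f'(a)=-5.674e-01  a ← 16.424878 − (+1.857e-01/-5.674e-01) = 16.752097
iter 2: u=0.903559  f(a)=+5.694e-03  f'(a)=-5.331e-01  a ← 16.752097 − (+5.694e-03/-5.331e-01) = 16.762777
iter 3: u=0.902983  f(a)=+5.730e-06  f'(a)=-5.321e-01  a ← 16.762777 − (+5.730e-06/-5.321e-01) = 16.762788
iter 4: u=0.902982  f(a)=+5.819e-12  f'(a)=-5.321e-01  a ← 16.762788 − (+5.819e-12/-5.321e-01) = 16.762788
converged: |Δa| < 1e-12 after 4 iterations
sag = a·(cosh(S/(2a)) − 1) = 16.762788·(cosh(0.902982) − 1) = 7.311159
T_max/T_min = cosh(S/(2a)) = 1.436154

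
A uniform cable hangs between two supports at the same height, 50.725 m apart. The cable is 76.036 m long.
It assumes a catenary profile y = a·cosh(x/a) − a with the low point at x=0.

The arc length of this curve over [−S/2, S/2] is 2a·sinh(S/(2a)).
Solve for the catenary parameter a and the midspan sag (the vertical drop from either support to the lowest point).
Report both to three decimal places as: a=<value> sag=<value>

seed: a₀ = √(S³/(24(L−S))) = √(50.725³/(24·25.311)) = 14.657936
iter 1: u=1.730291  f(a)=+4.071e+00  f'(a)=-4.604e+00  a ← 14.657936 − (+4.071e+00/-4.604e+00) = 15.541993
iter 2: u=1.631869  f(a)=+3.973e-01  f'(a)=-3.746e+00  a ← 15.541993 − (+3.973e-01/-3.746e+00) = 15.648074
iter 3: u=1.620806  f(a)=+4.690e-03  f'(a)=-3.658e+00  a ← 15.648074 − (+4.690e-03/-3.658e+00) = 15.649356
iter 4: u=1.620674  f(a)=+6.706e-07  f'(a)=-3.657e+00  a ← 15.649356 − (+6.706e-07/-3.657e+00) = 15.649357
iter 5: u=1.620674  f(a)=+1.421e-14  f'(a)=-3.657e+00  a ← 15.649357 − (+1.421e-14/-3.657e+00) = 15.649357
converged: |Δa| < 1e-12 after 5 iterations
sag = a·(cosh(S/(2a)) − 1) = 15.649357·(cosh(1.620674) − 1) = 25.463545
T_max/T_min = cosh(S/(2a)) = 2.627130

a=15.649 sag=25.464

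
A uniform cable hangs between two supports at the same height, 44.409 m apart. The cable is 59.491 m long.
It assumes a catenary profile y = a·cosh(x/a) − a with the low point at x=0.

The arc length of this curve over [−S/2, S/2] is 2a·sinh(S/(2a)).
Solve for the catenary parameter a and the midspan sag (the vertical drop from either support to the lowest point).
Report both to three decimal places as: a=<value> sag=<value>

seed: a₀ = √(S³/(24(L−S))) = √(44.409³/(24·15.082)) = 15.555050
iter 1: u=1.427479  f(a)=+1.613e+00  f'(a)=-2.364e+00  a ← 15.555050 − (+1.613e+00/-2.364e+00) = 16.237451
iter 2: u=1.367487  f(a)=+1.122e-01  f'(a)=-2.046e+00  a ← 16.237451 − (+1.122e-01/-2.046e+00) = 16.292318
iter 3: u=1.362882  f(a)=+6.331e-04  f'(a)=-2.023e+00  a ← 16.292318 − (+6.331e-04/-2.023e+00) = 16.292631
iter 4: u=1.362855  f(a)=+2.039e-08  f'(a)=-2.023e+00  a ← 16.292631 − (+2.039e-08/-2.023e+00) = 16.292631
iter 5: u=1.362855  f(a)=+7.105e-15  f'(a)=-2.023e+00  a ← 16.292631 − (+7.105e-15/-2.023e+00) = 16.292631
converged: |Δa| < 1e-12 after 5 iterations
sag = a·(cosh(S/(2a)) − 1) = 16.292631·(cosh(1.362855) − 1) = 17.622625
T_max/T_min = cosh(S/(2a)) = 2.081632

a=16.293 sag=17.623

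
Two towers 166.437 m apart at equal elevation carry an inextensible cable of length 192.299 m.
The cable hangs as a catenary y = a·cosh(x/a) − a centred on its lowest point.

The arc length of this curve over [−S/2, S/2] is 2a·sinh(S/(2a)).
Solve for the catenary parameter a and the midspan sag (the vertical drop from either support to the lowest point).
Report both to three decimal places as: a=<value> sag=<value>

a=88.127 sag=42.300

seed: a₀ = √(S³/(24(L−S))) = √(166.437³/(24·25.862)) = 86.186282
iter 1: u=0.965565  f(a)=+1.233e+00  f'(a)=-6.580e-01  a ← 86.186282 − (+1.233e+00/-6.580e-01) = 88.059700
iter 2: u=0.945024  f(a)=+4.134e-02  f'(a)=-6.145e-01  a ← 88.059700 − (+4.134e-02/-6.145e-01) = 88.126968
iter 3: u=0.944302  f(a)=+5.006e-05  f'(a)=-6.130e-01  a ← 88.126968 − (+5.006e-05/-6.130e-01) = 88.127050
iter 4: u=0.944301  f(a)=+7.358e-11  f'(a)=-6.130e-01  a ← 88.127050 − (+7.358e-11/-6.130e-01) = 88.127050
iter 5: u=0.944301  f(a)=+2.842e-14  f'(a)=-6.130e-01  a ← 88.127050 − (+2.842e-14/-6.130e-01) = 88.127050
converged: |Δa| < 1e-12 after 5 iterations
sag = a·(cosh(S/(2a)) − 1) = 88.127050·(cosh(0.944301) − 1) = 42.299570
T_max/T_min = cosh(S/(2a)) = 1.479984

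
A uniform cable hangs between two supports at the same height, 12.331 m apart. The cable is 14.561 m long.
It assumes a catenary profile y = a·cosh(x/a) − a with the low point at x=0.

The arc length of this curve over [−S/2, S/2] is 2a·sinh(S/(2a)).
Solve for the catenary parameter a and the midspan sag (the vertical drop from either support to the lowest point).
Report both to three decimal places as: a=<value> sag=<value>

a=6.073 sag=3.408

seed: a₀ = √(S³/(24(L−S))) = √(12.331³/(24·2.230)) = 5.918878
iter 1: u=1.041667  f(a)=+1.242e-01  f'(a)=-8.385e-01  a ← 5.918878 − (+1.242e-01/-8.385e-01) = 6.066947
iter 2: u=1.016244  f(a)=+4.812e-03  f'(a)=-7.747e-01  a ← 6.066947 − (+4.812e-03/-7.747e-01) = 6.073159
iter 3: u=1.015205  f(a)=+7.872e-06  f'(a)=-7.721e-01  a ← 6.073159 − (+7.872e-06/-7.721e-01) = 6.073169
iter 4: u=1.015203  f(a)=+2.114e-11  f'(a)=-7.721e-01  a ← 6.073169 − (+2.114e-11/-7.721e-01) = 6.073169
iter 5: u=1.015203  f(a)=+0.000e+00  f'(a)=-7.721e-01  a ← 6.073169 − (+0.000e+00/-7.721e-01) = 6.073169
converged: |Δa| < 1e-12 after 5 iterations
sag = a·(cosh(S/(2a)) − 1) = 6.073169·(cosh(1.015203) − 1) = 3.407815
T_max/T_min = cosh(S/(2a)) = 1.561126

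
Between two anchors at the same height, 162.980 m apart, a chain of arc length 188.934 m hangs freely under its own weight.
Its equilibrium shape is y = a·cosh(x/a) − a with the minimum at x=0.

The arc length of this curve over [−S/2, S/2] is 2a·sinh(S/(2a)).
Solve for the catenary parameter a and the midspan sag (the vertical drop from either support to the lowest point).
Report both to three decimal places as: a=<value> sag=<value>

seed: a₀ = √(S³/(24(L−S))) = √(162.980³/(24·25.954)) = 83.366909
iter 1: u=0.977486  f(a)=+1.269e+00  f'(a)=-6.842e-01  a ← 83.366909 − (+1.269e+00/-6.842e-01) = 85.220904
iter 2: u=0.956221  f(a)=+4.355e-02  f'(a)=-6.380e-01  a ← 85.220904 − (+4.355e-02/-6.380e-01) = 85.289169
iter 3: u=0.955455  f(a)=+5.537e-05  f'(a)=-6.363e-01  a ← 85.289169 − (+5.537e-05/-6.363e-01) = 85.289256
iter 4: u=0.955454  f(a)=+8.976e-11  f'(a)=-6.363e-01  a ← 85.289256 − (+8.976e-11/-6.363e-01) = 85.289256
iter 5: u=0.955454  f(a)=+0.000e+00  f'(a)=-6.363e-01  a ← 85.289256 − (+0.000e+00/-6.363e-01) = 85.289256
converged: |Δa| < 1e-12 after 5 iterations
sag = a·(cosh(S/(2a)) − 1) = 85.289256·(cosh(0.955454) − 1) = 41.983173
T_max/T_min = cosh(S/(2a)) = 1.492245

a=85.289 sag=41.983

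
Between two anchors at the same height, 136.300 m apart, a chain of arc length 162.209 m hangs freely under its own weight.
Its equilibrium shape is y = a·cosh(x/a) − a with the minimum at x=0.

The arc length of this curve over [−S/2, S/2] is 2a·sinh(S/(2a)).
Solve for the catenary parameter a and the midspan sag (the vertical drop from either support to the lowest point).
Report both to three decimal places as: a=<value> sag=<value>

a=65.559 sag=38.729

seed: a₀ = √(S³/(24(L−S))) = √(136.300³/(24·25.909)) = 63.813540
iter 1: u=1.067955  f(a)=+1.518e+00  f'(a)=-9.085e-01  a ← 63.813540 − (+1.518e+00/-9.085e-01) = 65.484735
iter 2: u=1.040701  f(a)=+6.169e-02  f'(a)=-8.360e-01  a ← 65.484735 − (+6.169e-02/-8.360e-01) = 65.558521
iter 3: u=1.039529  f(a)=+1.114e-04  f'(a)=-8.330e-01  a ← 65.558521 − (+1.114e-04/-8.330e-01) = 65.558655
iter 4: u=1.039527  f(a)=+3.646e-10  f'(a)=-8.330e-01  a ← 65.558655 − (+3.646e-10/-8.330e-01) = 65.558655
iter 5: u=1.039527  f(a)=+2.842e-14  f'(a)=-8.330e-01  a ← 65.558655 − (+2.842e-14/-8.330e-01) = 65.558655
converged: |Δa| < 1e-12 after 5 iterations
sag = a·(cosh(S/(2a)) − 1) = 65.558655·(cosh(1.039527) − 1) = 38.728819
T_max/T_min = cosh(S/(2a)) = 1.590751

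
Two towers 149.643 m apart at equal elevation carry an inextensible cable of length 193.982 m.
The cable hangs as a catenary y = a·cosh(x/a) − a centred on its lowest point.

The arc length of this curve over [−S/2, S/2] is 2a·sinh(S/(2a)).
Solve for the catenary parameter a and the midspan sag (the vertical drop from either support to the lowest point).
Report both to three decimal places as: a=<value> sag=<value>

a=58.457 sag=54.788

seed: a₀ = √(S³/(24(L−S))) = √(149.643³/(24·44.339)) = 56.115914
iter 1: u=1.333338  f(a)=+4.112e+00  f'(a)=-1.880e+00  a ← 56.115914 − (+4.112e+00/-1.880e+00) = 58.303721
iter 2: u=1.283306  f(a)=+2.527e-01  f'(a)=-1.655e+00  a ← 58.303721 − (+2.527e-01/-1.655e+00) = 58.456417
iter 3: u=1.279954  f(a)=+1.093e-03  f'(a)=-1.641e+00  a ← 58.456417 − (+1.093e-03/-1.641e+00) = 58.457083
iter 4: u=1.279939  f(a)=+2.062e-08  f'(a)=-1.641e+00  a ← 58.457083 − (+2.062e-08/-1.641e+00) = 58.457083
iter 5: u=1.279939  f(a)=+0.000e+00  f'(a)=-1.641e+00  a ← 58.457083 − (+0.000e+00/-1.641e+00) = 58.457083
converged: |Δa| < 1e-12 after 5 iterations
sag = a·(cosh(S/(2a)) − 1) = 58.457083·(cosh(1.279939) − 1) = 54.788158
T_max/T_min = cosh(S/(2a)) = 1.937237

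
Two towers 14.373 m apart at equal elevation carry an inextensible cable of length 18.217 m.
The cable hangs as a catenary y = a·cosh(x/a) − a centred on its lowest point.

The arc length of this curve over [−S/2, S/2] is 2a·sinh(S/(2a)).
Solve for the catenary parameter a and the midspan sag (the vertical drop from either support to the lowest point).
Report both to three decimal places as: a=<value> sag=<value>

a=5.888 sag=4.958

seed: a₀ = √(S³/(24(L−S))) = √(14.373³/(24·3.844)) = 5.673144
iter 1: u=1.266758  f(a)=+3.205e-01  f'(a)=-1.585e+00  a ← 5.673144 − (+3.205e-01/-1.585e+00) = 5.875275
iter 2: u=1.223177  f(a)=+1.792e-02  f'(a)=-1.413e+00  a ← 5.875275 − (+1.792e-02/-1.413e+00) = 5.887963
iter 3: u=1.220541  f(a)=+6.342e-05  f'(a)=-1.403e+00  a ← 5.887963 − (+6.342e-05/-1.403e+00) = 5.888008
iter 4: u=1.220532  f(a)=+8.001e-10  f'(a)=-1.403e+00  a ← 5.888008 − (+8.001e-10/-1.403e+00) = 5.888008
iter 5: u=1.220532  f(a)=+3.553e-15  f'(a)=-1.403e+00  a ← 5.888008 − (+3.553e-15/-1.403e+00) = 5.888008
converged: |Δa| < 1e-12 after 5 iterations
sag = a·(cosh(S/(2a)) − 1) = 5.888008·(cosh(1.220532) − 1) = 4.957886
T_max/T_min = cosh(S/(2a)) = 1.842031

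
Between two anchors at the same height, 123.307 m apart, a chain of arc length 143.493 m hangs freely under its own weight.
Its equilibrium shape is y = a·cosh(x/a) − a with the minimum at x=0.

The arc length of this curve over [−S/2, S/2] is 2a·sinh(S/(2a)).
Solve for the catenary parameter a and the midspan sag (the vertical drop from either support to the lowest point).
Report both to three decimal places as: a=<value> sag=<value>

seed: a₀ = √(S³/(24(L−S))) = √(123.307³/(24·20.186)) = 62.208659
iter 1: u=0.991076  f(a)=+1.015e+00  f'(a)=-7.150e-01  a ← 62.208659 − (+1.015e+00/-7.150e-01) = 63.628060
iter 2: u=0.968967  f(a)=+3.577e-02  f'(a)=-6.654e-01  a ← 63.628060 − (+3.577e-02/-6.654e-01) = 63.681822
iter 3: u=0.968149  f(a)=+4.805e-05  f'(a)=-6.636e-01  a ← 63.681822 − (+4.805e-05/-6.636e-01) = 63.681895
iter 4: u=0.968148  f(a)=+8.694e-11  f'(a)=-6.636e-01  a ← 63.681895 − (+8.694e-11/-6.636e-01) = 63.681895
iter 5: u=0.968148  f(a)=+0.000e+00  f'(a)=-6.636e-01  a ← 63.681895 − (+0.000e+00/-6.636e-01) = 63.681895
converged: |Δa| < 1e-12 after 5 iterations
sag = a·(cosh(S/(2a)) − 1) = 63.681895·(cosh(0.968148) − 1) = 32.250081
T_max/T_min = cosh(S/(2a)) = 1.506425

a=63.682 sag=32.250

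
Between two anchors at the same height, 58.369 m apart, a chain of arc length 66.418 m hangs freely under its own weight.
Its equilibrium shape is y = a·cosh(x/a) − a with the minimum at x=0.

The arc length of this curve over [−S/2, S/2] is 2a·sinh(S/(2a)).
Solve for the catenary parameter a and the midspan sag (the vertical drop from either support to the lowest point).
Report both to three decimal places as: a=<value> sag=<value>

seed: a₀ = √(S³/(24(L−S))) = √(58.369³/(24·8.049)) = 32.084612
iter 1: u=0.909610  f(a)=+3.396e-01  f'(a)=-5.445e-01  a ← 32.084612 − (+3.396e-01/-5.445e-01) = 32.708345
iter 2: u=0.892265  f(a)=+1.016e-02  f'(a)=-5.124e-01  a ← 32.708345 − (+1.016e-02/-5.124e-01) = 32.728168
iter 3: u=0.891724  f(a)=+9.704e-06  f'(a)=-5.114e-01  a ← 32.728168 − (+9.704e-06/-5.114e-01) = 32.728187
iter 4: u=0.891724  f(a)=+8.882e-12  f'(a)=-5.114e-01  a ← 32.728187 − (+8.882e-12/-5.114e-01) = 32.728187
converged: |Δa| < 1e-12 after 4 iterations
sag = a·(cosh(S/(2a)) − 1) = 32.728187·(cosh(0.891724) − 1) = 13.897685
T_max/T_min = cosh(S/(2a)) = 1.424640

a=32.728 sag=13.898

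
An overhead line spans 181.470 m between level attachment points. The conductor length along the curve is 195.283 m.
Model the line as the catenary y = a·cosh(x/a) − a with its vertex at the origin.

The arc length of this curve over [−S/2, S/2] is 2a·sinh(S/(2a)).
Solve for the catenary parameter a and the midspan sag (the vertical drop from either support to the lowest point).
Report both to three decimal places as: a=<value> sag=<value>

seed: a₀ = √(S³/(24(L−S))) = √(181.470³/(24·13.813)) = 134.263397
iter 1: u=0.675798  f(a)=+3.189e-01  f'(a)=-2.153e-01  a ← 134.263397 − (+3.189e-01/-2.153e-01) = 135.744387
iter 2: u=0.668425  f(a)=+5.353e-03  f'(a)=-2.081e-01  a ← 135.744387 − (+5.353e-03/-2.081e-01) = 135.770105
iter 3: u=0.668299  f(a)=+1.566e-06  f'(a)=-2.080e-01  a ← 135.770105 − (+1.566e-06/-2.080e-01) = 135.770113
iter 4: u=0.668299  f(a)=+1.421e-13  f'(a)=-2.080e-01  a ← 135.770113 − (+1.421e-13/-2.080e-01) = 135.770113
converged: |Δa| < 1e-12 after 4 iterations
sag = a·(cosh(S/(2a)) − 1) = 135.770113·(cosh(0.668299) − 1) = 31.464411
T_max/T_min = cosh(S/(2a)) = 1.231748

a=135.770 sag=31.464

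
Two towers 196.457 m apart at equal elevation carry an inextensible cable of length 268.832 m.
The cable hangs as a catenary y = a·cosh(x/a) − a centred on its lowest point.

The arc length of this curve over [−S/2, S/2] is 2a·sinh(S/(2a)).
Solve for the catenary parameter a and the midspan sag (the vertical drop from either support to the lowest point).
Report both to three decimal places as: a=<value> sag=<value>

seed: a₀ = √(S³/(24(L−S))) = √(196.457³/(24·72.375)) = 66.069551
iter 1: u=1.486744  f(a)=+8.433e+00  f'(a)=-2.715e+00  a ← 66.069551 − (+8.433e+00/-2.715e+00) = 69.175677
iter 2: u=1.419986  f(a)=+6.312e-01  f'(a)=-2.322e+00  a ← 69.175677 − (+6.312e-01/-2.322e+00) = 69.447443
iter 3: u=1.414429  f(a)=+4.168e-03  f'(a)=-2.292e+00  a ← 69.447443 − (+4.168e-03/-2.292e+00) = 69.449262
iter 4: u=1.414392  f(a)=+1.844e-07  f'(a)=-2.292e+00  a ← 69.449262 − (+1.844e-07/-2.292e+00) = 69.449262
iter 5: u=1.414392  f(a)=+0.000e+00  f'(a)=-2.292e+00  a ← 69.449262 − (+0.000e+00/-2.292e+00) = 69.449262
converged: |Δa| < 1e-12 after 5 iterations
sag = a·(cosh(S/(2a)) − 1) = 69.449262·(cosh(1.414392) − 1) = 81.847999
T_max/T_min = cosh(S/(2a)) = 2.178529

a=69.449 sag=81.848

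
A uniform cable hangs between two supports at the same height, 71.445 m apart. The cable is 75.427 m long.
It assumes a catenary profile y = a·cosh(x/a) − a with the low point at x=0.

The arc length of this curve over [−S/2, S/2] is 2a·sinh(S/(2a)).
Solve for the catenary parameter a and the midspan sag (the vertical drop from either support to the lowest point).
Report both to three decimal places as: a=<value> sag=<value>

a=62.283 sag=10.528

seed: a₀ = √(S³/(24(L−S))) = √(71.445³/(24·3.982)) = 61.773401
iter 1: u=0.578283  f(a)=+6.711e-02  f'(a)=-1.333e-01  a ← 61.773401 − (+6.711e-02/-1.333e-01) = 62.276934
iter 2: u=0.573607  f(a)=+8.295e-04  f'(a)=-1.300e-01  a ← 62.276934 − (+8.295e-04/-1.300e-01) = 62.283314
iter 3: u=0.573548  f(a)=+1.302e-07  f'(a)=-1.300e-01  a ← 62.283314 − (+1.302e-07/-1.300e-01) = 62.283315
iter 4: u=0.573548  f(a)=+1.421e-14  f'(a)=-1.300e-01  a ← 62.283315 − (+1.421e-14/-1.300e-01) = 62.283315
converged: |Δa| < 1e-12 after 4 iterations
sag = a·(cosh(S/(2a)) − 1) = 62.283315·(cosh(0.573548) − 1) = 10.528219
T_max/T_min = cosh(S/(2a)) = 1.169038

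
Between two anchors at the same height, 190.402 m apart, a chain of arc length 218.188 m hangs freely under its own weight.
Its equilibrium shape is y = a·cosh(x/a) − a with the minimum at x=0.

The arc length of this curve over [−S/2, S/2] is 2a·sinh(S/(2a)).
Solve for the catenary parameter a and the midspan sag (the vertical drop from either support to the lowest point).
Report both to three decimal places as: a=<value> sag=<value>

seed: a₀ = √(S³/(24(L−S))) = √(190.402³/(24·27.786)) = 101.739271
iter 1: u=0.935735  f(a)=+1.242e+00  f'(a)=-5.956e-01  a ← 101.739271 − (+1.242e+00/-5.956e-01) = 103.824919
iter 2: u=0.916938  f(a)=+3.922e-02  f'(a)=-5.585e-01  a ← 103.824919 − (+3.922e-02/-5.585e-01) = 103.895151
iter 3: u=0.916318  f(a)=+4.194e-05  f'(a)=-5.573e-01  a ← 103.895151 − (+4.194e-05/-5.573e-01) = 103.895226
iter 4: u=0.916317  f(a)=+4.806e-11  f'(a)=-5.573e-01  a ← 103.895226 − (+4.806e-11/-5.573e-01) = 103.895226
converged: |Δa| < 1e-12 after 4 iterations
sag = a·(cosh(S/(2a)) − 1) = 103.895226·(cosh(0.916317) − 1) = 46.755758
T_max/T_min = cosh(S/(2a)) = 1.450028

a=103.895 sag=46.756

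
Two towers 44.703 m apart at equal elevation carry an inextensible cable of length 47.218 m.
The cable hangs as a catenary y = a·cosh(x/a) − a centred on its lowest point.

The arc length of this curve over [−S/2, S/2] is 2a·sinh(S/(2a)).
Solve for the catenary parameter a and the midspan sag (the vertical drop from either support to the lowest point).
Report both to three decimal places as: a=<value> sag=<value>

seed: a₀ = √(S³/(24(L−S))) = √(44.703³/(24·2.515)) = 38.470727
iter 1: u=0.581000  f(a)=+4.279e-02  f'(a)=-1.352e-01  a ← 38.470727 − (+4.279e-02/-1.352e-01) = 38.787192
iter 2: u=0.576260  f(a)=+5.338e-04  f'(a)=-1.319e-01  a ← 38.787192 − (+5.338e-04/-1.319e-01) = 38.791239
iter 3: u=0.576200  f(a)=+8.538e-08  f'(a)=-1.318e-01  a ← 38.791239 − (+8.538e-08/-1.318e-01) = 38.791240
iter 4: u=0.576200  f(a)=+7.105e-15  f'(a)=-1.318e-01  a ← 38.791240 − (+7.105e-15/-1.318e-01) = 38.791240
converged: |Δa| < 1e-12 after 4 iterations
sag = a·(cosh(S/(2a)) − 1) = 38.791240·(cosh(0.576200) − 1) = 6.619609
T_max/T_min = cosh(S/(2a)) = 1.170647

a=38.791 sag=6.620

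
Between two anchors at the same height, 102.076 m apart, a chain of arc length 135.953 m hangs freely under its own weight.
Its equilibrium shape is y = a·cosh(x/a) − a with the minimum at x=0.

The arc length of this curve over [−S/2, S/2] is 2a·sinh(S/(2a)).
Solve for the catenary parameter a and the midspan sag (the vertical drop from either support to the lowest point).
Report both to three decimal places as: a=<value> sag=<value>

seed: a₀ = √(S³/(24(L−S))) = √(102.076³/(24·33.877)) = 36.168240
iter 1: u=1.411128  f(a)=+3.537e+00  f'(a)=-2.274e+00  a ← 36.168240 − (+3.537e+00/-2.274e+00) = 37.723901
iter 2: u=1.352935  f(a)=+2.410e-01  f'(a)=-1.974e+00  a ← 37.723901 − (+2.410e-01/-1.974e+00) = 37.846024
iter 3: u=1.348570  f(a)=+1.300e-03  f'(a)=-1.952e+00  a ← 37.846024 − (+1.300e-03/-1.952e+00) = 37.846690
iter 4: u=1.348546  f(a)=+3.826e-08  f'(a)=-1.952e+00  a ← 37.846690 − (+3.826e-08/-1.952e+00) = 37.846690
iter 5: u=1.348546  f(a)=+0.000e+00  f'(a)=-1.952e+00  a ← 37.846690 − (+0.000e+00/-1.952e+00) = 37.846690
converged: |Δa| < 1e-12 after 5 iterations
sag = a·(cosh(S/(2a)) − 1) = 37.846690·(cosh(1.348546) − 1) = 39.955473
T_max/T_min = cosh(S/(2a)) = 2.055719

a=37.847 sag=39.955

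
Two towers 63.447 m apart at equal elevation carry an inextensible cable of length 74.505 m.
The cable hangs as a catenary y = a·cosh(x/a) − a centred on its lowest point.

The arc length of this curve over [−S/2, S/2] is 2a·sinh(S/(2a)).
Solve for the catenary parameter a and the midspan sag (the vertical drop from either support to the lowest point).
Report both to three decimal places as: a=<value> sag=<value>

seed: a₀ = √(S³/(24(L−S))) = √(63.447³/(24·11.058)) = 31.022209
iter 1: u=1.022606  f(a)=+5.928e-01  f'(a)=-7.903e-01  a ← 31.022209 − (+5.928e-01/-7.903e-01) = 31.772290
iter 2: u=0.998464  f(a)=+2.218e-02  f'(a)=-7.322e-01  a ← 31.772290 − (+2.218e-02/-7.322e-01) = 31.802585
iter 3: u=0.997513  f(a)=+3.373e-05  f'(a)=-7.299e-01  a ← 31.802585 − (+3.373e-05/-7.299e-01) = 31.802631
iter 4: u=0.997512  f(a)=+7.824e-11  f'(a)=-7.299e-01  a ← 31.802631 − (+7.824e-11/-7.299e-01) = 31.802631
iter 5: u=0.997512  f(a)=-1.421e-14  f'(a)=-7.299e-01  a ← 31.802631 − (-1.421e-14/-7.299e-01) = 31.802631
converged: |Δa| < 1e-12 after 5 iterations
sag = a·(cosh(S/(2a)) − 1) = 31.802631·(cosh(0.997512) − 1) = 17.178550
T_max/T_min = cosh(S/(2a)) = 1.540161

a=31.803 sag=17.179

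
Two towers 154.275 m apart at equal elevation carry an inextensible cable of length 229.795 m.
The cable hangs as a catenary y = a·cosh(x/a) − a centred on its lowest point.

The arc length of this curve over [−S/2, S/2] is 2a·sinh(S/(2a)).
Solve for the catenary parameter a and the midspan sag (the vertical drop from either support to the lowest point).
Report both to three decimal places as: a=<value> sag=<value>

a=48.001 sag=76.520

seed: a₀ = √(S³/(24(L−S))) = √(154.275³/(24·75.520)) = 45.009762
iter 1: u=1.713795  f(a)=+1.190e+01  f'(a)=-4.451e+00  a ← 45.009762 − (+1.190e+01/-4.451e+00) = 47.683274
iter 2: u=1.617706  f(a)=+1.143e+00  f'(a)=-3.633e+00  a ← 47.683274 − (+1.143e+00/-3.633e+00) = 47.997735
iter 3: u=1.607107  f(a)=+1.301e-02  f'(a)=-3.551e+00  a ← 47.997735 − (+1.301e-02/-3.551e+00) = 48.001398
iter 4: u=1.606984  f(a)=+1.728e-06  f'(a)=-3.550e+00  a ← 48.001398 − (+1.728e-06/-3.550e+00) = 48.001398
iter 5: u=1.606984  f(a)=-5.684e-14  f'(a)=-3.550e+00  a ← 48.001398 − (-5.684e-14/-3.550e+00) = 48.001398
converged: |Δa| < 1e-12 after 5 iterations
sag = a·(cosh(S/(2a)) − 1) = 48.001398·(cosh(1.606984) − 1) = 76.519964
T_max/T_min = cosh(S/(2a)) = 2.594119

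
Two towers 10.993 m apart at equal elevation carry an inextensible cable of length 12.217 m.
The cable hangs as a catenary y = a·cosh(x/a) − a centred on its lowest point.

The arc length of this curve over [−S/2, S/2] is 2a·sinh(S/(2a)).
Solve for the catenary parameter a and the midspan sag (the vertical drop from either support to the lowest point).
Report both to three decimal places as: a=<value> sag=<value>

a=6.834 sag=2.332

seed: a₀ = √(S³/(24(L−S))) = √(10.993³/(24·1.224)) = 6.724779
iter 1: u=0.817350  f(a)=+4.154e-02  f'(a)=-3.889e-01  a ← 6.724779 − (+4.154e-02/-3.889e-01) = 6.831588
iter 2: u=0.804571  f(a)=+1.010e-03  f'(a)=-3.702e-01  a ← 6.831588 − (+1.010e-03/-3.702e-01) = 6.834318
iter 3: u=0.804250  f(a)=+6.308e-07  f'(a)=-3.698e-01  a ← 6.834318 − (+6.308e-07/-3.698e-01) = 6.834319
iter 4: u=0.804250  f(a)=+2.487e-13  f'(a)=-3.698e-01  a ← 6.834319 − (+2.487e-13/-3.698e-01) = 6.834319
converged: |Δa| < 1e-12 after 4 iterations
sag = a·(cosh(S/(2a)) − 1) = 6.834319·(cosh(0.804250) − 1) = 2.332015
T_max/T_min = cosh(S/(2a)) = 1.341221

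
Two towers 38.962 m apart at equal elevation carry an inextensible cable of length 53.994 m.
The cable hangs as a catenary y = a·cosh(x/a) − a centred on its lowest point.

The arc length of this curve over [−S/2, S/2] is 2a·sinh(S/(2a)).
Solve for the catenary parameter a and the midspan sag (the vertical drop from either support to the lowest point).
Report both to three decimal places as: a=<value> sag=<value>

seed: a₀ = √(S³/(24(L−S))) = √(38.962³/(24·15.032)) = 12.804065
iter 1: u=1.521470  f(a)=+1.839e+00  f'(a)=-2.938e+00  a ← 12.804065 − (+1.839e+00/-2.938e+00) = 13.429871
iter 2: u=1.450572  f(a)=+1.434e-01  f'(a)=-2.496e+00  a ← 13.429871 − (+1.434e-01/-2.496e+00) = 13.487318
iter 3: u=1.444394  f(a)=+1.035e-03  f'(a)=-2.461e+00  a ← 13.487318 − (+1.035e-03/-2.461e+00) = 13.487738
iter 4: u=1.444349  f(a)=+5.482e-08  f'(a)=-2.460e+00  a ← 13.487738 − (+5.482e-08/-2.460e+00) = 13.487738
iter 5: u=1.444349  f(a)=+0.000e+00  f'(a)=-2.460e+00  a ← 13.487738 − (+0.000e+00/-2.460e+00) = 13.487738
converged: |Δa| < 1e-12 after 5 iterations
sag = a·(cosh(S/(2a)) − 1) = 13.487738·(cosh(1.444349) − 1) = 16.691014
T_max/T_min = cosh(S/(2a)) = 2.237495

a=13.488 sag=16.691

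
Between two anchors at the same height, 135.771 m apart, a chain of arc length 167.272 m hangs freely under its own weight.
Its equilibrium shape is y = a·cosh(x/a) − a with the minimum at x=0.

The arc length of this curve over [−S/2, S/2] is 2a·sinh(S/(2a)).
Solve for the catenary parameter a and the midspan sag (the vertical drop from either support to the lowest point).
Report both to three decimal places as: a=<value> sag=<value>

seed: a₀ = √(S³/(24(L−S))) = √(135.771³/(24·31.501)) = 57.536406
iter 1: u=1.179870  f(a)=+2.267e+00  f'(a)=-1.255e+00  a ← 57.536406 − (+2.267e+00/-1.255e+00) = 59.342260
iter 2: u=1.143966  f(a)=+1.111e-01  f'(a)=-1.135e+00  a ← 59.342260 − (+1.111e-01/-1.135e+00) = 59.440148
iter 3: u=1.142082  f(a)=+2.973e-04  f'(a)=-1.129e+00  a ← 59.440148 − (+2.973e-04/-1.129e+00) = 59.440411
iter 4: u=1.142077  f(a)=+2.142e-09  f'(a)=-1.129e+00  a ← 59.440411 − (+2.142e-09/-1.129e+00) = 59.440411
iter 5: u=1.142077  f(a)=+0.000e+00  f'(a)=-1.129e+00  a ← 59.440411 − (+0.000e+00/-1.129e+00) = 59.440411
converged: |Δa| < 1e-12 after 5 iterations
sag = a·(cosh(S/(2a)) − 1) = 59.440411·(cosh(1.142077) − 1) = 43.166328
T_max/T_min = cosh(S/(2a)) = 1.726212

a=59.440 sag=43.166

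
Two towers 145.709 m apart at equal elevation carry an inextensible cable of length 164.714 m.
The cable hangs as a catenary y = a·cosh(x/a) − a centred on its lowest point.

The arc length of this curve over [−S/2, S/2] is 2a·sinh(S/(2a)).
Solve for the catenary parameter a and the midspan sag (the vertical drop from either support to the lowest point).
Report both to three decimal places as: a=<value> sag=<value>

seed: a₀ = √(S³/(24(L−S))) = √(145.709³/(24·19.005)) = 82.355007
iter 1: u=0.884640  f(a)=+7.577e-01  f'(a)=-4.987e-01  a ← 82.355007 − (+7.577e-01/-4.987e-01) = 83.874335
iter 2: u=0.868615  f(a)=+2.148e-02  f'(a)=-4.708e-01  a ← 83.874335 − (+2.148e-02/-4.708e-01) = 83.919952
iter 3: u=0.868143  f(a)=+1.837e-05  f'(a)=-4.700e-01  a ← 83.919952 − (+1.837e-05/-4.700e-01) = 83.919991
iter 4: u=0.868142  f(a)=+1.344e-11  f'(a)=-4.700e-01  a ← 83.919991 − (+1.344e-11/-4.700e-01) = 83.919991
converged: |Δa| < 1e-12 after 4 iterations
sag = a·(cosh(S/(2a)) − 1) = 83.919991·(cosh(0.868142) − 1) = 33.660791
T_max/T_min = cosh(S/(2a)) = 1.401106

a=83.920 sag=33.661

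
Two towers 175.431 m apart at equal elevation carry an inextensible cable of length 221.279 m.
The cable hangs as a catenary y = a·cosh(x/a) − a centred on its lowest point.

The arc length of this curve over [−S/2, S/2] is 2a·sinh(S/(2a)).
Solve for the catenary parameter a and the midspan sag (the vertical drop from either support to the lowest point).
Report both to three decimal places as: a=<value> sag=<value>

a=72.643 sag=59.713

seed: a₀ = √(S³/(24(L−S))) = √(175.431³/(24·45.848)) = 70.047669
iter 1: u=1.252226  f(a)=+3.732e+00  f'(a)=-1.526e+00  a ← 70.047669 − (+3.732e+00/-1.526e+00) = 72.492908
iter 2: u=1.209987  f(a)=+2.043e-01  f'(a)=-1.363e+00  a ← 72.492908 − (+2.043e-01/-1.363e+00) = 72.642784
iter 3: u=1.207491  f(a)=+6.909e-04  f'(a)=-1.354e+00  a ← 72.642784 − (+6.909e-04/-1.354e+00) = 72.643295
iter 4: u=1.207482  f(a)=+7.960e-09  f'(a)=-1.354e+00  a ← 72.643295 − (+7.960e-09/-1.354e+00) = 72.643295
iter 5: u=1.207482  f(a)=+0.000e+00  f'(a)=-1.354e+00  a ← 72.643295 − (+0.000e+00/-1.354e+00) = 72.643295
converged: |Δa| < 1e-12 after 5 iterations
sag = a·(cosh(S/(2a)) − 1) = 72.643295·(cosh(1.207482) − 1) = 59.712843
T_max/T_min = cosh(S/(2a)) = 1.822001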